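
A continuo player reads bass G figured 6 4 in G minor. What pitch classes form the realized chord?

G, C, Eb

A fourth above G in this key is C.
A sixth above G in this key is Eb.
Together with the bass G, this spells C minor in second inversion.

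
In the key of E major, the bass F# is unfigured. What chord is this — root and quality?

F# minor

An unfigured bass indicates a triad in root position.
In root position the bass is the root, so the root is F#.
The chord tones are F#, A, C#, giving F# minor.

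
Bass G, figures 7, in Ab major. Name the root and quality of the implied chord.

The figures 7 indicate a seventh chord in root position.
In root position the bass is the root, so the root is G.
The chord tones are G, Bb, Db, F, giving G half-diminished seventh.

G half-diminished seventh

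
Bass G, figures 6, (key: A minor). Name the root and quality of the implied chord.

The figures 6 indicate a triad in first inversion.
In first inversion the root lies a sixth above the bass: a sixth above G in A minor is E.
The chord tones are G, B, E, giving E minor.

E minor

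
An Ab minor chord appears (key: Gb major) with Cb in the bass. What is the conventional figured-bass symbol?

6

Cb is the third of Ab minor, so the chord is in first inversion.
A triad in first inversion is figured 6/3, conventionally abbreviated 6.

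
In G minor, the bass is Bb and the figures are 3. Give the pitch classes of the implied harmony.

Bb, D, F

The written figures 3 are shorthand for 5/3: the 5 is implied.
A third above Bb in this key is D.
A fifth above Bb in this key is F.
Together with the bass Bb, this spells Bb major in root position.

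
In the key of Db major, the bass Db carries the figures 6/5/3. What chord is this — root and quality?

Bb minor seventh

The figures 6/5/3 indicate a seventh chord in first inversion.
In first inversion the root lies a sixth above the bass: a sixth above Db in Db major is Bb.
The chord tones are Db, F, Ab, Bb, giving Bb minor seventh.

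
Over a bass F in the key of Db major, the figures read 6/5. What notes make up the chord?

The written figures 6/5 are shorthand for 6/5/3: the 3 is implied.
A third above F in this key is Ab.
A fifth above F in this key is C.
A sixth above F in this key is Db.
Together with the bass F, this spells Db major seventh in first inversion.

F, Ab, C, Db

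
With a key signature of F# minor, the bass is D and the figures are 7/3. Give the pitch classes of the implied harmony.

The written figures 7/3 are shorthand for 7/5/3: the 5 is implied.
A third above D in this key is F#.
A fifth above D in this key is A.
A seventh above D in this key is C#.
Together with the bass D, this spells D major seventh in root position.

D, F#, A, C#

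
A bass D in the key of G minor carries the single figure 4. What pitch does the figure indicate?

G

Counting 3 letter steps above D lands on G; in G minor, that letter is G.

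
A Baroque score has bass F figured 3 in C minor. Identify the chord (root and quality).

The figures 3 indicate a triad in root position.
In root position the bass is the root, so the root is F.
The chord tones are F, Ab, C, giving F minor.

F minor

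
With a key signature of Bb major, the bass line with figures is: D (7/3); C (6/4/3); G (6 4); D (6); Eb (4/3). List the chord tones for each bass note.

D (7/5/3): D, F, A, C.
C (6/4/3): C, Eb, F, A.
G (6/4): G, C, Eb.
D (6/3): D, F, Bb.
Eb (6/4/3): Eb, G, A, C.

D, F, A, C | C, Eb, F, A | G, C, Eb | D, F, Bb | Eb, G, A, C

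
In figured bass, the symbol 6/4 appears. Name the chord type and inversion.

triad, second inversion

Intervals of 6/4 above the bass form a triad; the bass is the fifth, so this is second inversion.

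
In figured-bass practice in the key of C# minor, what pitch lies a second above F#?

Counting 1 letter step above F# lands on G; in C# minor, that letter is G#.

G#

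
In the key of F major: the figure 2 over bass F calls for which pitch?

G

Counting 1 letter step above F lands on G; in F major, that letter is G.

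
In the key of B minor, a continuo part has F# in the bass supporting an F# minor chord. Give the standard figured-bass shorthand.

F# is the root of F# minor, so the chord is in root position.
A triad in root position is figured 5/3, conventionally abbreviated (no figures — root-position triad).

no figures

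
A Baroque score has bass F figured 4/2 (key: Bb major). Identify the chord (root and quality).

G minor seventh

The figures 4/2 indicate a seventh chord in third inversion.
In third inversion the root lies a second above the bass: a second above F in Bb major is G.
The chord tones are F, G, Bb, D, giving G minor seventh.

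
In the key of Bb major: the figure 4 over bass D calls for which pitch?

G

Counting 3 letter steps above D lands on G; in Bb major, that letter is G.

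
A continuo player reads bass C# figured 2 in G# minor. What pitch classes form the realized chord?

The written figures 2 are shorthand for 6/4/2: the 6/4 are implied.
A second above C# in this key is D#.
A fourth above C# in this key is F#.
A sixth above C# in this key is A#.
Together with the bass C#, this spells D# minor seventh in third inversion.

C#, D#, F#, A#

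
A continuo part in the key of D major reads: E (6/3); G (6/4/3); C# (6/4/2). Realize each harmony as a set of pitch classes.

E (6/3): E, G, C#.
G (6/4/3): G, B, C#, E.
C# (6/4/2): C#, D, F#, A.

E, G, C# | G, B, C#, E | C#, D, F#, A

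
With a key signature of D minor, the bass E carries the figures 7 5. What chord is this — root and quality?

E half-diminished seventh

The figures 7 5 indicate a seventh chord in root position.
In root position the bass is the root, so the root is E.
The chord tones are E, G, Bb, D, giving E half-diminished seventh.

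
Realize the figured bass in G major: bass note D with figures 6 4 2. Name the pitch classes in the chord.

A second above D in this key is E.
A fourth above D in this key is G.
A sixth above D in this key is B.
Together with the bass D, this spells E minor seventh in third inversion.

D, E, G, B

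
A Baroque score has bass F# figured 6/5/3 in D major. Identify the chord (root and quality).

D major seventh

The figures 6/5/3 indicate a seventh chord in first inversion.
In first inversion the root lies a sixth above the bass: a sixth above F# in D major is D.
The chord tones are F#, A, C#, D, giving D major seventh.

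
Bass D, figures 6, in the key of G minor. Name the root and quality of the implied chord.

The figures 6 indicate a triad in first inversion.
In first inversion the root lies a sixth above the bass: a sixth above D in G minor is Bb.
The chord tones are D, F, Bb, giving Bb major.

Bb major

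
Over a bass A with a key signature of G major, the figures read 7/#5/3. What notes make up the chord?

A, C, E#, G

A third above A in this key is C.
A fifth above A in this key is E, raised to E# by the sharp.
A seventh above A in this key is G.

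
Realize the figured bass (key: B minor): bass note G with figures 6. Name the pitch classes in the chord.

G, B, E

The written figures 6 are shorthand for 6/3: the 3 is implied.
A third above G in this key is B.
A sixth above G in this key is E.
Together with the bass G, this spells E minor in first inversion.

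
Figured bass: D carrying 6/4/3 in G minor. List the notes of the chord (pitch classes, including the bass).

D, F, G, Bb

A third above D in this key is F.
A fourth above D in this key is G.
A sixth above D in this key is Bb.
Together with the bass D, this spells G minor seventh in second inversion.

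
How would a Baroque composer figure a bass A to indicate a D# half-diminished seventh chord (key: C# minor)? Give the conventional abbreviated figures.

A is the fifth of D# half-diminished seventh, so the chord is in second inversion.
A seventh chord in second inversion is figured 6/4/3, conventionally abbreviated 4/3.

4/3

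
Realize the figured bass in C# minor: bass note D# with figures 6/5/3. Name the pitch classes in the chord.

A third above D# in this key is F#.
A fifth above D# in this key is A.
A sixth above D# in this key is B.
Together with the bass D#, this spells B dominant seventh in first inversion.

D#, F#, A, B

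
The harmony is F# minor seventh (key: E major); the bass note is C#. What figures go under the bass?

4/3

C# is the fifth of F# minor seventh, so the chord is in second inversion.
A seventh chord in second inversion is figured 6/4/3, conventionally abbreviated 4/3.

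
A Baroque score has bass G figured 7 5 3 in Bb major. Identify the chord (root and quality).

The figures 7 5 3 indicate a seventh chord in root position.
In root position the bass is the root, so the root is G.
The chord tones are G, Bb, D, F, giving G minor seventh.

G minor seventh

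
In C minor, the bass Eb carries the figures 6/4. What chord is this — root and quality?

The figures 6/4 indicate a triad in second inversion.
In second inversion the root lies a fourth above the bass: a fourth above Eb in C minor is Ab.
The chord tones are Eb, Ab, C, giving Ab major.

Ab major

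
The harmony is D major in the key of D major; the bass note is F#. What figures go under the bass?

6

F# is the third of D major, so the chord is in first inversion.
A triad in first inversion is figured 6/3, conventionally abbreviated 6.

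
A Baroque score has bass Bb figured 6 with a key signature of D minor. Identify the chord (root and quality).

The figures 6 indicate a triad in first inversion.
In first inversion the root lies a sixth above the bass: a sixth above Bb in D minor is G.
The chord tones are Bb, D, G, giving G minor.

G minor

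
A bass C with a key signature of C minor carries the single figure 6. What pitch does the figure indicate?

Counting 5 letter steps above C lands on A; in C minor, that letter is Ab.

Ab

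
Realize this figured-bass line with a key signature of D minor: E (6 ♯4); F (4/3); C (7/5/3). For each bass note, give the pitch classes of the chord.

E (6/#4): E, A#, C.
F (6/4/3): F, A, Bb, D.
C (7/5/3): C, E, G, Bb.

E, A#, C | F, A, Bb, D | C, E, G, Bb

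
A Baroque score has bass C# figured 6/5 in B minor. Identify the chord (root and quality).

The figures 6/5 indicate a seventh chord in first inversion.
In first inversion the root lies a sixth above the bass: a sixth above C# in B minor is A.
The chord tones are C#, E, G, A, giving A dominant seventh.

A dominant seventh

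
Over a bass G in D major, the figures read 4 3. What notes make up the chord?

The written figures 4 3 are shorthand for 6/4/3: the 6 is implied.
A third above G in this key is B.
A fourth above G in this key is C#.
A sixth above G in this key is E.
Together with the bass G, this spells C# half-diminished seventh in second inversion.

G, B, C#, E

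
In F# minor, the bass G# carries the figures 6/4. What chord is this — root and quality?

The figures 6/4 indicate a triad in second inversion.
In second inversion the root lies a fourth above the bass: a fourth above G# in F# minor is C#.
The chord tones are G#, C#, E, giving C# minor.

C# minor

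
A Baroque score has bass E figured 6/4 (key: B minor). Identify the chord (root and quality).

A major

The figures 6/4 indicate a triad in second inversion.
In second inversion the root lies a fourth above the bass: a fourth above E in B minor is A.
The chord tones are E, A, C#, giving A major.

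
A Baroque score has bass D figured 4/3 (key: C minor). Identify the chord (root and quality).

G minor seventh

The figures 4/3 indicate a seventh chord in second inversion.
In second inversion the root lies a fourth above the bass: a fourth above D in C minor is G.
The chord tones are D, F, G, Bb, giving G minor seventh.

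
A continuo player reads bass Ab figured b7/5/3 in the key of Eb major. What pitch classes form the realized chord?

Ab, C, Eb, Gb

A third above Ab in this key is C.
A fifth above Ab in this key is Eb.
A seventh above Ab in this key is G, lowered to Gb by the flat.
Together with the bass Ab, this spells Ab dominant seventh in root position.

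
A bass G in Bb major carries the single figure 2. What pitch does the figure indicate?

A

Counting 1 letter step above G lands on A; in Bb major, that letter is A.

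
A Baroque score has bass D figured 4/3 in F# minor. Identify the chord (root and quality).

The figures 4/3 indicate a seventh chord in second inversion.
In second inversion the root lies a fourth above the bass: a fourth above D in F# minor is G#.
The chord tones are D, F#, G#, B, giving G# half-diminished seventh.

G# half-diminished seventh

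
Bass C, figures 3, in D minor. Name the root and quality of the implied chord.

The figures 3 indicate a triad in root position.
In root position the bass is the root, so the root is C.
The chord tones are C, E, G, giving C major.

C major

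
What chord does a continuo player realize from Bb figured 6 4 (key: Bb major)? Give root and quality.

Eb major

The figures 6 4 indicate a triad in second inversion.
In second inversion the root lies a fourth above the bass: a fourth above Bb in Bb major is Eb.
The chord tones are Bb, Eb, G, giving Eb major.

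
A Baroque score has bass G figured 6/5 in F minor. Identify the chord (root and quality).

The figures 6/5 indicate a seventh chord in first inversion.
In first inversion the root lies a sixth above the bass: a sixth above G in F minor is Eb.
The chord tones are G, Bb, Db, Eb, giving Eb dominant seventh.

Eb dominant seventh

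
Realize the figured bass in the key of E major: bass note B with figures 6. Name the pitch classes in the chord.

The written figures 6 are shorthand for 6/3: the 3 is implied.
A third above B in this key is D#.
A sixth above B in this key is G#.
Together with the bass B, this spells G# minor in first inversion.

B, D#, G#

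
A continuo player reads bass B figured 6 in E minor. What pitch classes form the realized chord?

The written figures 6 are shorthand for 6/3: the 3 is implied.
A third above B in this key is D.
A sixth above B in this key is G.
Together with the bass B, this spells G major in first inversion.

B, D, G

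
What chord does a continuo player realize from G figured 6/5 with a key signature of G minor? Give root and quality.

The figures 6/5 indicate a seventh chord in first inversion.
In first inversion the root lies a sixth above the bass: a sixth above G in G minor is Eb.
The chord tones are G, Bb, D, Eb, giving Eb major seventh.

Eb major seventh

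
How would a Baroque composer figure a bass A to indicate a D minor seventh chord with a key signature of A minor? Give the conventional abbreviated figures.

A is the fifth of D minor seventh, so the chord is in second inversion.
A seventh chord in second inversion is figured 6/4/3, conventionally abbreviated 4/3.

4/3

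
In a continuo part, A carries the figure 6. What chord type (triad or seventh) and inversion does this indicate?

triad, first inversion

6 is shorthand for 6/3.
Intervals of 6/3 above the bass form a triad; the bass is the third, so this is first inversion.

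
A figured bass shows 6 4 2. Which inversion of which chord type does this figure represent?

seventh chord, third inversion

Intervals of 6/4/2 above the bass form a seventh chord; the bass is the seventh, so this is third inversion.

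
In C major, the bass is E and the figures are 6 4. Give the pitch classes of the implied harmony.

A fourth above E in this key is A.
A sixth above E in this key is C.
Together with the bass E, this spells A minor in second inversion.

E, A, C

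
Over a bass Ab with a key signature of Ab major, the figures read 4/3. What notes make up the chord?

The written figures 4/3 are shorthand for 6/4/3: the 6 is implied.
A third above Ab in this key is C.
A fourth above Ab in this key is Db.
A sixth above Ab in this key is F.
Together with the bass Ab, this spells Db major seventh in second inversion.

Ab, C, Db, F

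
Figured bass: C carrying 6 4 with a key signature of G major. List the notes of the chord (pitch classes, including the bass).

C, F#, A

A fourth above C in this key is F#.
A sixth above C in this key is A.
Together with the bass C, this spells F# diminished in second inversion.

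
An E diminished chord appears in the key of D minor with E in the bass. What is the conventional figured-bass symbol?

no figures

E is the root of E diminished, so the chord is in root position.
A triad in root position is figured 5/3, conventionally abbreviated (no figures — root-position triad).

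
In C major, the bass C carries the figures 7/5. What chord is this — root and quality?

C major seventh

The figures 7/5 indicate a seventh chord in root position.
In root position the bass is the root, so the root is C.
The chord tones are C, E, G, B, giving C major seventh.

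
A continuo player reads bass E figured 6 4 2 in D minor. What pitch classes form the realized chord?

E, F, A, C

A second above E in this key is F.
A fourth above E in this key is A.
A sixth above E in this key is C.
Together with the bass E, this spells F major seventh in third inversion.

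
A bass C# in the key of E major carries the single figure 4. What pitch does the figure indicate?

F#

Counting 3 letter steps above C# lands on F; in E major, that letter is F#.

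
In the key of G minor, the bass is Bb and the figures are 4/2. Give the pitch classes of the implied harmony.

Bb, C, Eb, G

The written figures 4/2 are shorthand for 6/4/2: the 6 is implied.
A second above Bb in this key is C.
A fourth above Bb in this key is Eb.
A sixth above Bb in this key is G.
Together with the bass Bb, this spells C minor seventh in third inversion.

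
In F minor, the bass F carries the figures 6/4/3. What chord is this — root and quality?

Bb minor seventh

The figures 6/4/3 indicate a seventh chord in second inversion.
In second inversion the root lies a fourth above the bass: a fourth above F in F minor is Bb.
The chord tones are F, Ab, Bb, Db, giving Bb minor seventh.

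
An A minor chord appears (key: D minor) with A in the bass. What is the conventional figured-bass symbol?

A is the root of A minor, so the chord is in root position.
A triad in root position is figured 5/3, conventionally abbreviated (no figures — root-position triad).

no figures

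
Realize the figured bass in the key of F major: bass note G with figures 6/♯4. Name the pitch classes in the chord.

G, C#, E

A fourth above G in this key is C, raised to C# by the sharp.
A sixth above G in this key is E.
Together with the bass G, this spells C# diminished in second inversion.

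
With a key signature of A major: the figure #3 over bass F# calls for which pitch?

A#

Counting 2 letter steps above F# lands on A; in A major, that letter is A.
The #3 figure raises it a semitone, giving A#.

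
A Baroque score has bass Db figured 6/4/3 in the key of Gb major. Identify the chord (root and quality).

Gb major seventh

The figures 6/4/3 indicate a seventh chord in second inversion.
In second inversion the root lies a fourth above the bass: a fourth above Db in Gb major is Gb.
The chord tones are Db, F, Gb, Bb, giving Gb major seventh.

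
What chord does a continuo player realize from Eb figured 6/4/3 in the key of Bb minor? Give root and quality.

Ab dominant seventh

The figures 6/4/3 indicate a seventh chord in second inversion.
In second inversion the root lies a fourth above the bass: a fourth above Eb in Bb minor is Ab.
The chord tones are Eb, Gb, Ab, C, giving Ab dominant seventh.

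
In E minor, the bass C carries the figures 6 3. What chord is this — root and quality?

A minor

The figures 6 3 indicate a triad in first inversion.
In first inversion the root lies a sixth above the bass: a sixth above C in E minor is A.
The chord tones are C, E, A, giving A minor.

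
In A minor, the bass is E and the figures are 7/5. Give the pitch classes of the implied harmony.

E, G, B, D

The written figures 7/5 are shorthand for 7/5/3: the 3 is implied.
A third above E in this key is G.
A fifth above E in this key is B.
A seventh above E in this key is D.
Together with the bass E, this spells E minor seventh in root position.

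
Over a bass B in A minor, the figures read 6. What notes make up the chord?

B, D, G

The written figures 6 are shorthand for 6/3: the 3 is implied.
A third above B in this key is D.
A sixth above B in this key is G.
Together with the bass B, this spells G major in first inversion.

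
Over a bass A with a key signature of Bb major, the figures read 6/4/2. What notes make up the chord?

A, Bb, D, F

A second above A in this key is Bb.
A fourth above A in this key is D.
A sixth above A in this key is F.
Together with the bass A, this spells Bb major seventh in third inversion.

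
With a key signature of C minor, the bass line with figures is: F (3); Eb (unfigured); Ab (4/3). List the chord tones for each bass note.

F (5/3): F, Ab, C.
Eb (5/3): Eb, G, Bb.
Ab (6/4/3): Ab, C, D, F.

F, Ab, C | Eb, G, Bb | Ab, C, D, F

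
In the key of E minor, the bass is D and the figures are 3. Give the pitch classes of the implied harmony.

The written figures 3 are shorthand for 5/3: the 5 is implied.
A third above D in this key is F#.
A fifth above D in this key is A.
Together with the bass D, this spells D major in root position.

D, F#, A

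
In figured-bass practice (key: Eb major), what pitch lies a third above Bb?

Counting 2 letter steps above Bb lands on D; in Eb major, that letter is D.

D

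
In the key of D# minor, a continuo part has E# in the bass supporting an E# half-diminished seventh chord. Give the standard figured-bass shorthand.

7

E# is the root of E# half-diminished seventh, so the chord is in root position.
A seventh chord in root position is figured 7/5/3, conventionally abbreviated 7.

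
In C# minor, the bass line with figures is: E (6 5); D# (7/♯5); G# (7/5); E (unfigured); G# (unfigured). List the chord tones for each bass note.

E, G#, B, C# | D#, F#, A#, C# | G#, B, D#, F# | E, G#, B | G#, B, D#

E (6/5/3): E, G#, B, C#.
D# (7/#5/3): D#, F#, A#, C#.
G# (7/5/3): G#, B, D#, F#.
E (5/3): E, G#, B.
G# (5/3): G#, B, D#.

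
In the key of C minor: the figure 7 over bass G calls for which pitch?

Counting 6 letter steps above G lands on F; in C minor, that letter is F.

F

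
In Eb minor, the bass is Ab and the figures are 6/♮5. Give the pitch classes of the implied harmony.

The written figures 6/♮5 are shorthand for 6/5/3: the 3 is implied.
A third above Ab in this key is Cb.
A fifth above Ab in this key is Eb, made natural (E) by the ♮ figure.
A sixth above Ab in this key is F.

Ab, Cb, E, F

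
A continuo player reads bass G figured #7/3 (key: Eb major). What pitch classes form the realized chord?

G, Bb, D, F#

The written figures #7/3 are shorthand for 7/5/3: the 5 is implied.
A third above G in this key is Bb.
A fifth above G in this key is D.
A seventh above G in this key is F, raised to F# by the sharp.
Together with the bass G, this spells G minor-major seventh in root position.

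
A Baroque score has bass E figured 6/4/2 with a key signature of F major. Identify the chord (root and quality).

F major seventh

The figures 6/4/2 indicate a seventh chord in third inversion.
In third inversion the root lies a second above the bass: a second above E in F major is F.
The chord tones are E, F, A, C, giving F major seventh.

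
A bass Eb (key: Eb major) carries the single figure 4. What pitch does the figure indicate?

Counting 3 letter steps above Eb lands on A; in Eb major, that letter is Ab.

Ab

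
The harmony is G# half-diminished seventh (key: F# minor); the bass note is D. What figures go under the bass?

4/3

D is the fifth of G# half-diminished seventh, so the chord is in second inversion.
A seventh chord in second inversion is figured 6/4/3, conventionally abbreviated 4/3.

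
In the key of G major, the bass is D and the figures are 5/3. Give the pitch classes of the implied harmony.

D, F#, A

A third above D in this key is F#.
A fifth above D in this key is A.
Together with the bass D, this spells D major in root position.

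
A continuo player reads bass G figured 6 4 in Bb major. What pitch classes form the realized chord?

A fourth above G in this key is C.
A sixth above G in this key is Eb.
Together with the bass G, this spells C minor in second inversion.

G, C, Eb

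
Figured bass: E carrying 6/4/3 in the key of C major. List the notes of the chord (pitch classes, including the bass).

E, G, A, C

A third above E in this key is G.
A fourth above E in this key is A.
A sixth above E in this key is C.
Together with the bass E, this spells A minor seventh in second inversion.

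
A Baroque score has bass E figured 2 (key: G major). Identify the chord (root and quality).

F# half-diminished seventh

The figures 2 indicate a seventh chord in third inversion.
In third inversion the root lies a second above the bass: a second above E in G major is F#.
The chord tones are E, F#, A, C, giving F# half-diminished seventh.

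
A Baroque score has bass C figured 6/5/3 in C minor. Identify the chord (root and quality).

Ab major seventh

The figures 6/5/3 indicate a seventh chord in first inversion.
In first inversion the root lies a sixth above the bass: a sixth above C in C minor is Ab.
The chord tones are C, Eb, G, Ab, giving Ab major seventh.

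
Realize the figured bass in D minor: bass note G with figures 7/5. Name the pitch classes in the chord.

The written figures 7/5 are shorthand for 7/5/3: the 3 is implied.
A third above G in this key is Bb.
A fifth above G in this key is D.
A seventh above G in this key is F.
Together with the bass G, this spells G minor seventh in root position.

G, Bb, D, F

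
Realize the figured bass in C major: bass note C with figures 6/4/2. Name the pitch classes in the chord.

A second above C in this key is D.
A fourth above C in this key is F.
A sixth above C in this key is A.
Together with the bass C, this spells D minor seventh in third inversion.

C, D, F, A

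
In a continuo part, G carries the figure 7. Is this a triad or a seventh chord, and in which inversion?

7 is shorthand for 7/5/3.
Intervals of 7/5/3 above the bass form a seventh chord; the bass is the root, so this is root position.

seventh chord, root position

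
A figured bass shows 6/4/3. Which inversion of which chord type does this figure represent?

Intervals of 6/4/3 above the bass form a seventh chord; the bass is the fifth, so this is second inversion.

seventh chord, second inversion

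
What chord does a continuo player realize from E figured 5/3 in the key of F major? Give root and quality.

The figures 5/3 indicate a triad in root position.
In root position the bass is the root, so the root is E.
The chord tones are E, G, Bb, giving E diminished.

E diminished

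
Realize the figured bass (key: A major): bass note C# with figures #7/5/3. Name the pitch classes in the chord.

A third above C# in this key is E.
A fifth above C# in this key is G#.
A seventh above C# in this key is B, raised to B# by the sharp.
Together with the bass C#, this spells C# minor-major seventh in root position.

C#, E, G#, B#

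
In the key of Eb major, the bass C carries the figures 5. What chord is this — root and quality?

C minor

The figures 5 indicate a triad in root position.
In root position the bass is the root, so the root is C.
The chord tones are C, Eb, G, giving C minor.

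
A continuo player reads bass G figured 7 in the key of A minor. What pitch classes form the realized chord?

G, B, D, F

The written figures 7 are shorthand for 7/5/3: the 5/3 are implied.
A third above G in this key is B.
A fifth above G in this key is D.
A seventh above G in this key is F.
Together with the bass G, this spells G dominant seventh in root position.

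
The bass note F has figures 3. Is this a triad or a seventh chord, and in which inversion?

3 is shorthand for 5/3.
Intervals of 5/3 above the bass form a triad; the bass is the root, so this is root position.

triad, root position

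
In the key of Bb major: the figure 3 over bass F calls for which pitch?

A

Counting 2 letter steps above F lands on A; in Bb major, that letter is A.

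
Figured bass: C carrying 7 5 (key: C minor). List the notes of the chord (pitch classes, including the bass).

C, Eb, G, Bb

The written figures 7 5 are shorthand for 7/5/3: the 3 is implied.
A third above C in this key is Eb.
A fifth above C in this key is G.
A seventh above C in this key is Bb.
Together with the bass C, this spells C minor seventh in root position.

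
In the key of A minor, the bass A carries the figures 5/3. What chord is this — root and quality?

A minor

The figures 5/3 indicate a triad in root position.
In root position the bass is the root, so the root is A.
The chord tones are A, C, E, giving A minor.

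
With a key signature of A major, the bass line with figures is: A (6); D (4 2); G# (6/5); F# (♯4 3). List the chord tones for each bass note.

A, C#, F# | D, E, G#, B | G#, B, D, E | F#, A, B#, D

A (6/3): A, C#, F#.
D (6/4/2): D, E, G#, B.
G# (6/5/3): G#, B, D, E.
F# (6/#4/3): F#, A, B#, D.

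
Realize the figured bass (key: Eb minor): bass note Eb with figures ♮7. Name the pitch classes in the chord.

The written figures ♮7 are shorthand for 7/5/3: the 5/3 are implied.
A third above Eb in this key is Gb.
A fifth above Eb in this key is Bb.
A seventh above Eb in this key is Db, made natural (D) by the ♮ figure.
Together with the bass Eb, this spells Eb minor-major seventh in root position.

Eb, Gb, Bb, D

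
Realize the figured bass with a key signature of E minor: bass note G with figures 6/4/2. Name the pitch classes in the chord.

G, A, C, E

A second above G in this key is A.
A fourth above G in this key is C.
A sixth above G in this key is E.
Together with the bass G, this spells A minor seventh in third inversion.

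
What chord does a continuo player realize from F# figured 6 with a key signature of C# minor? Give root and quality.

D# diminished

The figures 6 indicate a triad in first inversion.
In first inversion the root lies a sixth above the bass: a sixth above F# in C# minor is D#.
The chord tones are F#, A, D#, giving D# diminished.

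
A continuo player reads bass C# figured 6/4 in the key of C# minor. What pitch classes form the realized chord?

C#, F#, A

A fourth above C# in this key is F#.
A sixth above C# in this key is A.
Together with the bass C#, this spells F# minor in second inversion.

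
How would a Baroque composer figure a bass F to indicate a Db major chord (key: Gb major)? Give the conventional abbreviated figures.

F is the third of Db major, so the chord is in first inversion.
A triad in first inversion is figured 6/3, conventionally abbreviated 6.

6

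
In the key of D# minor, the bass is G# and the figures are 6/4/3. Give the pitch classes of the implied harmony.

G#, B, C#, E#

A third above G# in this key is B.
A fourth above G# in this key is C#.
A sixth above G# in this key is E#.
Together with the bass G#, this spells C# dominant seventh in second inversion.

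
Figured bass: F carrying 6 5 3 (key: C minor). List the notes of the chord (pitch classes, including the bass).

A third above F in this key is Ab.
A fifth above F in this key is C.
A sixth above F in this key is D.
Together with the bass F, this spells D half-diminished seventh in first inversion.

F, Ab, C, D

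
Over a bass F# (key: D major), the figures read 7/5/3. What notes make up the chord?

F#, A, C#, E

A third above F# in this key is A.
A fifth above F# in this key is C#.
A seventh above F# in this key is E.
Together with the bass F#, this spells F# minor seventh in root position.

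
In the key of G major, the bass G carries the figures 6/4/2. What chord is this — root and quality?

The figures 6/4/2 indicate a seventh chord in third inversion.
In third inversion the root lies a second above the bass: a second above G in G major is A.
The chord tones are G, A, C, E, giving A minor seventh.

A minor seventh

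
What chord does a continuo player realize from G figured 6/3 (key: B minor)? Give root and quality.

E minor

The figures 6/3 indicate a triad in first inversion.
In first inversion the root lies a sixth above the bass: a sixth above G in B minor is E.
The chord tones are G, B, E, giving E minor.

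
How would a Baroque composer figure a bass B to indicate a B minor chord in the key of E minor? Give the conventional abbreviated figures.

no figures

B is the root of B minor, so the chord is in root position.
A triad in root position is figured 5/3, conventionally abbreviated (no figures — root-position triad).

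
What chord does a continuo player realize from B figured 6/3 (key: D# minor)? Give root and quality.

G# minor

The figures 6/3 indicate a triad in first inversion.
In first inversion the root lies a sixth above the bass: a sixth above B in D# minor is G#.
The chord tones are B, D#, G#, giving G# minor.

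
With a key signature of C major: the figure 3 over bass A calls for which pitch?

C

Counting 2 letter steps above A lands on C; in C major, that letter is C.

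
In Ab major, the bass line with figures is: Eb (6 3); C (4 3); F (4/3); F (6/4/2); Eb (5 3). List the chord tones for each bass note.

Eb (6/3): Eb, G, C.
C (6/4/3): C, Eb, F, Ab.
F (6/4/3): F, Ab, Bb, Db.
F (6/4/2): F, G, Bb, Db.
Eb (5/3): Eb, G, Bb.

Eb, G, C | C, Eb, F, Ab | F, Ab, Bb, Db | F, G, Bb, Db | Eb, G, Bb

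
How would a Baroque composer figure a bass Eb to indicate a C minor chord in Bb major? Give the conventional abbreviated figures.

6

Eb is the third of C minor, so the chord is in first inversion.
A triad in first inversion is figured 6/3, conventionally abbreviated 6.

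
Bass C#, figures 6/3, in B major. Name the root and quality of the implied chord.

A# diminished

The figures 6/3 indicate a triad in first inversion.
In first inversion the root lies a sixth above the bass: a sixth above C# in B major is A#.
The chord tones are C#, E, A#, giving A# diminished.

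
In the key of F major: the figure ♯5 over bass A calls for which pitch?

E#

Counting 4 letter steps above A lands on E; in F major, that letter is E.
The #5 figure raises it a semitone, giving E#.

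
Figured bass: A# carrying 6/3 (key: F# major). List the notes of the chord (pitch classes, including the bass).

A third above A# in this key is C#.
A sixth above A# in this key is F#.
Together with the bass A#, this spells F# major in first inversion.

A#, C#, F#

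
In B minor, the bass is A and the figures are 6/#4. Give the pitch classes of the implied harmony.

A, D#, F#

A fourth above A in this key is D, raised to D# by the sharp.
A sixth above A in this key is F#.
Together with the bass A, this spells D# diminished in second inversion.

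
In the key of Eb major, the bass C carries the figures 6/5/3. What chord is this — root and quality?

Ab major seventh

The figures 6/5/3 indicate a seventh chord in first inversion.
In first inversion the root lies a sixth above the bass: a sixth above C in Eb major is Ab.
The chord tones are C, Eb, G, Ab, giving Ab major seventh.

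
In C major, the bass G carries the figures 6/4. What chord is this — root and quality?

The figures 6/4 indicate a triad in second inversion.
In second inversion the root lies a fourth above the bass: a fourth above G in C major is C.
The chord tones are G, C, E, giving C major.

C major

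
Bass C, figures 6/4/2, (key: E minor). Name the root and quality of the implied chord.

D dominant seventh

The figures 6/4/2 indicate a seventh chord in third inversion.
In third inversion the root lies a second above the bass: a second above C in E minor is D.
The chord tones are C, D, F#, A, giving D dominant seventh.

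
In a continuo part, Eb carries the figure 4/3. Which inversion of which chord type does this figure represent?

seventh chord, second inversion

4/3 is shorthand for 6/4/3.
Intervals of 6/4/3 above the bass form a seventh chord; the bass is the fifth, so this is second inversion.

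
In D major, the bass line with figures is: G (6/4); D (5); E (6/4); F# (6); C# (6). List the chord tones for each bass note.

G (6/4): G, C#, E.
D (5/3): D, F#, A.
E (6/4): E, A, C#.
F# (6/3): F#, A, D.
C# (6/3): C#, E, A.

G, C#, E | D, F#, A | E, A, C# | F#, A, D | C#, E, A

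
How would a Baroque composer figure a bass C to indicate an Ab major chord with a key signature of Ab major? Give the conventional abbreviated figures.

6

C is the third of Ab major, so the chord is in first inversion.
A triad in first inversion is figured 6/3, conventionally abbreviated 6.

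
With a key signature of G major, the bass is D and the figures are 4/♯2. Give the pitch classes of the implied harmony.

The written figures 4/♯2 are shorthand for 6/4/2: the 6 is implied.
A second above D in this key is E, raised to E# by the sharp.
A fourth above D in this key is G.
A sixth above D in this key is B.

D, E#, G, B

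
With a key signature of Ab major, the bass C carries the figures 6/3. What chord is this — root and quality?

Ab major

The figures 6/3 indicate a triad in first inversion.
In first inversion the root lies a sixth above the bass: a sixth above C in Ab major is Ab.
The chord tones are C, Eb, Ab, giving Ab major.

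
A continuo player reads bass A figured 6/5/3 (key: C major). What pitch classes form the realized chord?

A third above A in this key is C.
A fifth above A in this key is E.
A sixth above A in this key is F.
Together with the bass A, this spells F major seventh in first inversion.

A, C, E, F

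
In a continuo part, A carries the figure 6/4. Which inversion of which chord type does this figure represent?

triad, second inversion

Intervals of 6/4 above the bass form a triad; the bass is the fifth, so this is second inversion.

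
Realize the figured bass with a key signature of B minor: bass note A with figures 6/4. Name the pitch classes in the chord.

A fourth above A in this key is D.
A sixth above A in this key is F#.
Together with the bass A, this spells D major in second inversion.

A, D, F#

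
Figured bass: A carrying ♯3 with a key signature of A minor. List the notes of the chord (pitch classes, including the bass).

A, C#, E

The written figures ♯3 are shorthand for 5/3: the 5 is implied.
A third above A in this key is C, raised to C# by the sharp.
A fifth above A in this key is E.
Together with the bass A, this spells A major in root position.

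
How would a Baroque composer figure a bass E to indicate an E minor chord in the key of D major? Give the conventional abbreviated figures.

no figures

E is the root of E minor, so the chord is in root position.
A triad in root position is figured 5/3, conventionally abbreviated (no figures — root-position triad).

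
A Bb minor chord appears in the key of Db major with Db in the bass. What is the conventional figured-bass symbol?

Db is the third of Bb minor, so the chord is in first inversion.
A triad in first inversion is figured 6/3, conventionally abbreviated 6.

6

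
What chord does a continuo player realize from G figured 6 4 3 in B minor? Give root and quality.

The figures 6 4 3 indicate a seventh chord in second inversion.
In second inversion the root lies a fourth above the bass: a fourth above G in B minor is C#.
The chord tones are G, B, C#, E, giving C# half-diminished seventh.

C# half-diminished seventh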